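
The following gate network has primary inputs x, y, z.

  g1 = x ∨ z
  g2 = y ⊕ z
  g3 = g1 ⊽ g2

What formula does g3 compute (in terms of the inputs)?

(x ∨ z) ⊽ (y ⊕ z)

g1 = x ∨ z
g2 = y ⊕ z
g3 = g1 ⊽ g2 = (x ∨ z) ⊽ (y ⊕ z)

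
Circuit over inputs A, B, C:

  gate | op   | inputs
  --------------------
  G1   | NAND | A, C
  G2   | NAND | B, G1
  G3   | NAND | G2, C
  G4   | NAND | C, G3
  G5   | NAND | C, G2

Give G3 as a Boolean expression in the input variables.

(B NAND (A NAND C)) NAND C

G1 = A NAND C
G2 = B NAND G1 = B NAND (A NAND C)
G3 = G2 NAND C = (B NAND (A NAND C)) NAND C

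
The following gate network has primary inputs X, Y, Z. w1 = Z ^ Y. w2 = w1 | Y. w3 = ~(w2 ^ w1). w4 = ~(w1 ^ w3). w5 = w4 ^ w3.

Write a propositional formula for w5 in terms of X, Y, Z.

(~((Z ^ Y) ^ (~(((Z ^ Y) | Y) ^ (Z ^ Y))))) ^ (~(((Z ^ Y) | Y) ^ (Z ^ Y)))

w1 = Z ^ Y
w2 = w1 | Y = (Z ^ Y) | Y
w3 = ~(w2 ^ w1) = ~(((Z ^ Y) | Y) ^ (Z ^ Y))
w4 = ~(w1 ^ w3) = ~((Z ^ Y) ^ (~(((Z ^ Y) | Y) ^ (Z ^ Y))))
w5 = w4 ^ w3 = (~((Z ^ Y) ^ (~(((Z ^ Y) | Y) ^ (Z ^ Y))))) ^ (~(((Z ^ Y) | Y) ^ (Z ^ Y)))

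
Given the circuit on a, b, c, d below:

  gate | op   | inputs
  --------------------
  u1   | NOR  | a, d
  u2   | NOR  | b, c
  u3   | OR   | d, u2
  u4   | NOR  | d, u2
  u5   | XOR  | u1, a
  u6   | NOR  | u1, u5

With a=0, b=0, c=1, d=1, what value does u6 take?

1

u1 = 0 NOR 1 = 0
u5 = 0 XOR 0 = 0
u6 = 0 NOR 0 = 1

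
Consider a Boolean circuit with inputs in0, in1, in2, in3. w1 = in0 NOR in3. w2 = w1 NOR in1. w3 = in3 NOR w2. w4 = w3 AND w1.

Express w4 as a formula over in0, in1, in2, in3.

w1 = in0 NOR in3
w2 = w1 NOR in1 = (in0 NOR in3) NOR in1
w3 = in3 NOR w2 = in3 NOR ((in0 NOR in3) NOR in1)
w4 = w3 AND w1 = (in3 NOR ((in0 NOR in3) NOR in1)) AND (in0 NOR in3)

(in3 NOR ((in0 NOR in3) NOR in1)) AND (in0 NOR in3)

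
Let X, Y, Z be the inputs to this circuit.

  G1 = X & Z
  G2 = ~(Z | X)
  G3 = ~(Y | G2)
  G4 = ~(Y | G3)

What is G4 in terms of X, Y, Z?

G2 = ~(Z | X)
G3 = ~(Y | G2) = ~(Y | (~(Z | X)))
G4 = ~(Y | G3) = ~(Y | (~(Y | (~(Z | X)))))

~(Y | (~(Y | (~(Z | X)))))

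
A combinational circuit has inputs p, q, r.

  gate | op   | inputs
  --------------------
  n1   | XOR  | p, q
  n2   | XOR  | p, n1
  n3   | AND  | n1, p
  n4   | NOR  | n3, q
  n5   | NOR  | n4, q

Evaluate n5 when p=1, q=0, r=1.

1

n1 = 1 XOR 0 = 1
n3 = 1 AND 1 = 1
n4 = 1 NOR 0 = 0
n5 = 0 NOR 0 = 1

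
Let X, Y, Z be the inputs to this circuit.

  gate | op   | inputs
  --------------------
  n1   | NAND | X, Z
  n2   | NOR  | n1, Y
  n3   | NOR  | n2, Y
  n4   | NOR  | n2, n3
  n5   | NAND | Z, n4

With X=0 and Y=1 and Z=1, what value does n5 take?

n1 = 0 NAND 1 = 1
n2 = 1 NOR 1 = 0
n3 = 0 NOR 1 = 0
n4 = 0 NOR 0 = 1
n5 = 1 NAND 1 = 0

0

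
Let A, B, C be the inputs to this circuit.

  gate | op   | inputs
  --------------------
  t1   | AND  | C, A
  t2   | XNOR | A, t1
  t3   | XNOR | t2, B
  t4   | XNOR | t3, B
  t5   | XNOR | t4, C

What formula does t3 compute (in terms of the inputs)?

t1 = C AND A
t2 = A XNOR t1 = A XNOR (C AND A)
t3 = t2 XNOR B = (A XNOR (C AND A)) XNOR B

(A XNOR (C AND A)) XNOR B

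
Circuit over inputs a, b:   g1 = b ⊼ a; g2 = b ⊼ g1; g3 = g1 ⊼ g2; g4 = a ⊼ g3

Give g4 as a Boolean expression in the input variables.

g1 = b ⊼ a
g2 = b ⊼ g1 = b ⊼ (b ⊼ a)
g3 = g1 ⊼ g2 = (b ⊼ a) ⊼ (b ⊼ (b ⊼ a))
g4 = a ⊼ g3 = a ⊼ ((b ⊼ a) ⊼ (b ⊼ (b ⊼ a)))

a ⊼ ((b ⊼ a) ⊼ (b ⊼ (b ⊼ a)))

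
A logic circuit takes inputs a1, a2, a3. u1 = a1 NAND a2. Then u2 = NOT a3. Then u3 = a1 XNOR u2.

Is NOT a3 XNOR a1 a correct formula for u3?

Yes

u2 = NOT a3
u3 = a1 XNOR u2 = a1 XNOR NOT a3
At a1=0, a2=0, a3=0: circuit gives 0, formula gives 0.
At a1=0, a2=0, a3=1: circuit gives 1, formula gives 1.
Agrees on all 8 inputs.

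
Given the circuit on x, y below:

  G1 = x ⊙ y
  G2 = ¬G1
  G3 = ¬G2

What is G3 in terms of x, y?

¬¬(x ⊙ y)

G1 = x ⊙ y
G2 = ¬G1 = ¬(x ⊙ y)
G3 = ¬G2 = ¬¬(x ⊙ y)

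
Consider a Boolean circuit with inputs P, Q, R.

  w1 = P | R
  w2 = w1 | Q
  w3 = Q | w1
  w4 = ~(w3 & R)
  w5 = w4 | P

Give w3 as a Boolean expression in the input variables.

w1 = P | R
w3 = Q | w1 = Q | (P | R)

Q | (P | R)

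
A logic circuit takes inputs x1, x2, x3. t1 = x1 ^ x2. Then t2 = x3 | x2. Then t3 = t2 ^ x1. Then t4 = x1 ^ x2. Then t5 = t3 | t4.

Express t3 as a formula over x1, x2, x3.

t2 = x3 | x2
t3 = t2 ^ x1 = (x3 | x2) ^ x1

(x3 | x2) ^ x1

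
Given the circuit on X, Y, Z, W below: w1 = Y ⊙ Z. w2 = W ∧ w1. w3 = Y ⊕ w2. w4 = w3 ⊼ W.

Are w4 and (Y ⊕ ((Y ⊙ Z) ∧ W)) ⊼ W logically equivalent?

w1 = Y ⊙ Z
w2 = W ∧ w1 = W ∧ (Y ⊙ Z)
w3 = Y ⊕ w2 = Y ⊕ (W ∧ (Y ⊙ Z))
w4 = w3 ⊼ W = (Y ⊕ (W ∧ (Y ⊙ Z))) ⊼ W
At X=0, Y=0, Z=0, W=1: circuit gives 0, formula gives 0.
At X=0, Y=0, Z=0, W=0: circuit gives 1, formula gives 1.
Agrees on all 16 inputs.

Yes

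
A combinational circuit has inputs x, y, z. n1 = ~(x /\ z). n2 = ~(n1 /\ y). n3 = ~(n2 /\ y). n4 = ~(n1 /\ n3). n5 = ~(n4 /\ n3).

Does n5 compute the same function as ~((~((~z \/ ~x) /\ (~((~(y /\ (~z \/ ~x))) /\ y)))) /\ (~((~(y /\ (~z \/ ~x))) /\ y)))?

Yes

n1 = ~(x /\ z)
n2 = ~(n1 /\ y) = ~((~(x /\ z)) /\ y)
n3 = ~(n2 /\ y) = ~((~((~(x /\ z)) /\ y)) /\ y)
n4 = ~(n1 /\ n3) = ~((~(x /\ z)) /\ (~((~((~(x /\ z)) /\ y)) /\ y)))
n5 = ~(n4 /\ n3) = ~((~((~(x /\ z)) /\ (~((~((~(x /\ z)) /\ y)) /\ y)))) /\ (~((~((~(x /\ z)) /\ y)) /\ y)))
At x=1, y=0, z=1: circuit gives 0, formula gives 0.
At x=0, y=0, z=0: circuit gives 1, formula gives 1.
Agrees on all 8 inputs.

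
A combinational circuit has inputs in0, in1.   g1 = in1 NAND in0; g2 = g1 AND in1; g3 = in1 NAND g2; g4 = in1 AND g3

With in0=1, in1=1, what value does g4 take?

g1 = 1 NAND 1 = 0
g2 = 0 AND 1 = 0
g3 = 1 NAND 0 = 1
g4 = 1 AND 1 = 1

1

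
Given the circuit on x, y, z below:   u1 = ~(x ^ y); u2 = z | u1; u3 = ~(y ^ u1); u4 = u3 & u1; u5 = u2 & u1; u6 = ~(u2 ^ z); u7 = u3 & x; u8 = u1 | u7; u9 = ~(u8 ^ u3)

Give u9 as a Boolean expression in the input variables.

u1 = ~(x ^ y)
u3 = ~(y ^ u1) = ~(y ^ (~(x ^ y)))
u7 = u3 & x = (~(y ^ (~(x ^ y)))) & x
u8 = u1 | u7 = (~(x ^ y)) | ((~(y ^ (~(x ^ y)))) & x)
u9 = ~(u8 ^ u3) = ~(((~(x ^ y)) | ((~(y ^ (~(x ^ y)))) & x)) ^ (~(y ^ (~(x ^ y)))))

~(((~(x ^ y)) | ((~(y ^ (~(x ^ y)))) & x)) ^ (~(y ^ (~(x ^ y)))))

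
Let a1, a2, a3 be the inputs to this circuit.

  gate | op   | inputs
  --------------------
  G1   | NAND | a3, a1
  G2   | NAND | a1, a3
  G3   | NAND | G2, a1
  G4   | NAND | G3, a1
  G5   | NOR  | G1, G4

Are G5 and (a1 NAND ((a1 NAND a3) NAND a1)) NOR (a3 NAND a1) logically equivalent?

G1 = a3 NAND a1
G2 = a1 NAND a3
G3 = G2 NAND a1 = (a1 NAND a3) NAND a1
G4 = G3 NAND a1 = ((a1 NAND a3) NAND a1) NAND a1
G5 = G1 NOR G4 = (a3 NAND a1) NOR (((a1 NAND a3) NAND a1) NAND a1)
At a1=0, a2=0, a3=0: circuit gives 0, formula gives 0.
At a1=1, a2=0, a3=1: circuit gives 1, formula gives 1.
Agrees on all 8 inputs.

Yes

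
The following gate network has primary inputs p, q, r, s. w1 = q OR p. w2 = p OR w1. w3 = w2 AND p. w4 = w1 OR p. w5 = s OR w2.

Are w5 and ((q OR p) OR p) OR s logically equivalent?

Yes

w1 = q OR p
w2 = p OR w1 = p OR (q OR p)
w5 = s OR w2 = s OR (p OR (q OR p))
At p=0, q=0, r=0, s=0: circuit gives 0, formula gives 0.
At p=0, q=0, r=0, s=1: circuit gives 1, formula gives 1.
Agrees on all 16 inputs.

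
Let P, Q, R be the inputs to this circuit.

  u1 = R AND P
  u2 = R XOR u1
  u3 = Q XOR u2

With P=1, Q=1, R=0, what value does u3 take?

1

u1 = 0 AND 1 = 0
u2 = 0 XOR 0 = 0
u3 = 1 XOR 0 = 1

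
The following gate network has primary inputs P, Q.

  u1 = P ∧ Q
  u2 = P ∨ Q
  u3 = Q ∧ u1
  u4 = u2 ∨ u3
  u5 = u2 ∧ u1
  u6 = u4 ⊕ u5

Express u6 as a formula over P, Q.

u1 = P ∧ Q
u2 = P ∨ Q
u3 = Q ∧ u1 = Q ∧ (P ∧ Q)
u4 = u2 ∨ u3 = (P ∨ Q) ∨ (Q ∧ (P ∧ Q))
u5 = u2 ∧ u1 = (P ∨ Q) ∧ (P ∧ Q)
u6 = u4 ⊕ u5 = ((P ∨ Q) ∨ (Q ∧ (P ∧ Q))) ⊕ ((P ∨ Q) ∧ (P ∧ Q))

((P ∨ Q) ∨ (Q ∧ (P ∧ Q))) ⊕ ((P ∨ Q) ∧ (P ∧ Q))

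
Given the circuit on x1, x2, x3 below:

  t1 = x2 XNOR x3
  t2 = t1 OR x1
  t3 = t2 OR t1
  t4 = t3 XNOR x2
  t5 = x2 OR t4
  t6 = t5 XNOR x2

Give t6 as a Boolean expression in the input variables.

(x2 OR ((((x2 XNOR x3) OR x1) OR (x2 XNOR x3)) XNOR x2)) XNOR x2

t1 = x2 XNOR x3
t2 = t1 OR x1 = (x2 XNOR x3) OR x1
t3 = t2 OR t1 = ((x2 XNOR x3) OR x1) OR (x2 XNOR x3)
t4 = t3 XNOR x2 = (((x2 XNOR x3) OR x1) OR (x2 XNOR x3)) XNOR x2
t5 = x2 OR t4 = x2 OR ((((x2 XNOR x3) OR x1) OR (x2 XNOR x3)) XNOR x2)
t6 = t5 XNOR x2 = (x2 OR ((((x2 XNOR x3) OR x1) OR (x2 XNOR x3)) XNOR x2)) XNOR x2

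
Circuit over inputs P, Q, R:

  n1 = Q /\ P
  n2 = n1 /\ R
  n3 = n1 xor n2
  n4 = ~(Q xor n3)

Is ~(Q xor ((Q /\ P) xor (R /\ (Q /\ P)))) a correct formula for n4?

n1 = Q /\ P
n2 = n1 /\ R = (Q /\ P) /\ R
n3 = n1 xor n2 = (Q /\ P) xor ((Q /\ P) /\ R)
n4 = ~(Q xor n3) = ~(Q xor ((Q /\ P) xor ((Q /\ P) /\ R)))
At P=0, Q=1, R=0: circuit gives 0, formula gives 0.
At P=0, Q=0, R=0: circuit gives 1, formula gives 1.
Agrees on all 8 inputs.

Yes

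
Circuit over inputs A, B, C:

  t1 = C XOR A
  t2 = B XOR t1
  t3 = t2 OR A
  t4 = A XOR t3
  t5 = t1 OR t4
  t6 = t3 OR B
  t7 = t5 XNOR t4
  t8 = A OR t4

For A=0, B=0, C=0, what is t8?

t1 = 0 XOR 0 = 0
t2 = 0 XOR 0 = 0
t3 = 0 OR 0 = 0
t4 = 0 XOR 0 = 0
t8 = 0 OR 0 = 0

0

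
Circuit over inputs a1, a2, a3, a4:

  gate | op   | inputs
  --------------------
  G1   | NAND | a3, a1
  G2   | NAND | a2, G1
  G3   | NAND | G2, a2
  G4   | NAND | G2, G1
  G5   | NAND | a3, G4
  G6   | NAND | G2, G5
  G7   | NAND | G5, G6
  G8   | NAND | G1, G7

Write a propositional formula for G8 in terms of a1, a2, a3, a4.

G1 = a3 NAND a1
G2 = a2 NAND G1 = a2 NAND (a3 NAND a1)
G4 = G2 NAND G1 = (a2 NAND (a3 NAND a1)) NAND (a3 NAND a1)
G5 = a3 NAND G4 = a3 NAND ((a2 NAND (a3 NAND a1)) NAND (a3 NAND a1))
G6 = G2 NAND G5 = (a2 NAND (a3 NAND a1)) NAND (a3 NAND ((a2 NAND (a3 NAND a1)) NAND (a3 NAND a1)))
G7 = G5 NAND G6 = (a3 NAND ((a2 NAND (a3 NAND a1)) NAND (a3 NAND a1))) NAND ((a2 NAND (a3 NAND a1)) NAND (a3 NAND ((a2 NAND (a3 NAND a1)) NAND (a3 NAND a1))))
G8 = G1 NAND G7 = (a3 NAND a1) NAND ((a3 NAND ((a2 NAND (a3 NAND a1)) NAND (a3 NAND a1))) NAND ((a2 NAND (a3 NAND a1)) NAND (a3 NAND ((a2 NAND (a3 NAND a1)) NAND (a3 NAND a1)))))

(a3 NAND a1) NAND ((a3 NAND ((a2 NAND (a3 NAND a1)) NAND (a3 NAND a1))) NAND ((a2 NAND (a3 NAND a1)) NAND (a3 NAND ((a2 NAND (a3 NAND a1)) NAND (a3 NAND a1)))))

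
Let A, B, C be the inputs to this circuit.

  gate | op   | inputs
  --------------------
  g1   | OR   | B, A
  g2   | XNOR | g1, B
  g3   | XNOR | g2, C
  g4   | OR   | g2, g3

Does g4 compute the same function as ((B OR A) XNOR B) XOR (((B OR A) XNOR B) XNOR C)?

No

g1 = B OR A
g2 = g1 XNOR B = (B OR A) XNOR B
g3 = g2 XNOR C = ((B OR A) XNOR B) XNOR C
g4 = g2 OR g3 = ((B OR A) XNOR B) OR (((B OR A) XNOR B) XNOR C)
At A=0, B=0, C=1: circuit gives 1, formula gives 0.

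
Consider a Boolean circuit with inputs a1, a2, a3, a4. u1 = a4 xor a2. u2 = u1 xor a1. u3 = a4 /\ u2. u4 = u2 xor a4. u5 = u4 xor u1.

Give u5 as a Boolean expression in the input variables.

(((a4 xor a2) xor a1) xor a4) xor (a4 xor a2)

u1 = a4 xor a2
u2 = u1 xor a1 = (a4 xor a2) xor a1
u4 = u2 xor a4 = ((a4 xor a2) xor a1) xor a4
u5 = u4 xor u1 = (((a4 xor a2) xor a1) xor a4) xor (a4 xor a2)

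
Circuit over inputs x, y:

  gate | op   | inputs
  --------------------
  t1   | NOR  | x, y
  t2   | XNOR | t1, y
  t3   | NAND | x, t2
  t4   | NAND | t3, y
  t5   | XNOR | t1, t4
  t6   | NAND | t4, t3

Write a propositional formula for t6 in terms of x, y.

((x NAND ((x NOR y) XNOR y)) NAND y) NAND (x NAND ((x NOR y) XNOR y))

t1 = x NOR y
t2 = t1 XNOR y = (x NOR y) XNOR y
t3 = x NAND t2 = x NAND ((x NOR y) XNOR y)
t4 = t3 NAND y = (x NAND ((x NOR y) XNOR y)) NAND y
t6 = t4 NAND t3 = ((x NAND ((x NOR y) XNOR y)) NAND y) NAND (x NAND ((x NOR y) XNOR y))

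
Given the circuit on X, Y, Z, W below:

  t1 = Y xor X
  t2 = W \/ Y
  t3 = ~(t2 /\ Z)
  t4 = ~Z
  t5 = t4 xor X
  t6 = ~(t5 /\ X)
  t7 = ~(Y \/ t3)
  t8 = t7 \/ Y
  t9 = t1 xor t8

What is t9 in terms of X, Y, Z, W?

t1 = Y xor X
t2 = W \/ Y
t3 = ~(t2 /\ Z) = ~((W \/ Y) /\ Z)
t7 = ~(Y \/ t3) = ~(Y \/ (~((W \/ Y) /\ Z)))
t8 = t7 \/ Y = (~(Y \/ (~((W \/ Y) /\ Z)))) \/ Y
t9 = t1 xor t8 = (Y xor X) xor ((~(Y \/ (~((W \/ Y) /\ Z)))) \/ Y)

(Y xor X) xor ((~(Y \/ (~((W \/ Y) /\ Z)))) \/ Y)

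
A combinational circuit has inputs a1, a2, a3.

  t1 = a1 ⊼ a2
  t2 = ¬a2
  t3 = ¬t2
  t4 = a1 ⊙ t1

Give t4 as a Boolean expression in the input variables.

a1 ⊙ (a1 ⊼ a2)

t1 = a1 ⊼ a2
t4 = a1 ⊙ t1 = a1 ⊙ (a1 ⊼ a2)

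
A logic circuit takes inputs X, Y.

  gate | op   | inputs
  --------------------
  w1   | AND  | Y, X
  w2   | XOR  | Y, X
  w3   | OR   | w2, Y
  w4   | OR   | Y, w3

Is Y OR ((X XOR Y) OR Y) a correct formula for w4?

w2 = Y XOR X
w3 = w2 OR Y = (Y XOR X) OR Y
w4 = Y OR w3 = Y OR ((Y XOR X) OR Y)
At X=0, Y=0: circuit gives 0, formula gives 0.
At X=0, Y=1: circuit gives 1, formula gives 1.
Agrees on all 4 inputs.

Yes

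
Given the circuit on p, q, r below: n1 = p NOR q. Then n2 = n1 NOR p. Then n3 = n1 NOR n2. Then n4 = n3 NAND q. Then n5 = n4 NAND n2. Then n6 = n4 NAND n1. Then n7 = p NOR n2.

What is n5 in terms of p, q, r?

(((p NOR q) NOR ((p NOR q) NOR p)) NAND q) NAND ((p NOR q) NOR p)

n1 = p NOR q
n2 = n1 NOR p = (p NOR q) NOR p
n3 = n1 NOR n2 = (p NOR q) NOR ((p NOR q) NOR p)
n4 = n3 NAND q = ((p NOR q) NOR ((p NOR q) NOR p)) NAND q
n5 = n4 NAND n2 = (((p NOR q) NOR ((p NOR q) NOR p)) NAND q) NAND ((p NOR q) NOR p)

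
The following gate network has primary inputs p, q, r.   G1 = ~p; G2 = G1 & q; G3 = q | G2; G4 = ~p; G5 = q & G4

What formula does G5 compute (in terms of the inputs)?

G4 = ~p
G5 = q & G4 = q & ~p

q & ~p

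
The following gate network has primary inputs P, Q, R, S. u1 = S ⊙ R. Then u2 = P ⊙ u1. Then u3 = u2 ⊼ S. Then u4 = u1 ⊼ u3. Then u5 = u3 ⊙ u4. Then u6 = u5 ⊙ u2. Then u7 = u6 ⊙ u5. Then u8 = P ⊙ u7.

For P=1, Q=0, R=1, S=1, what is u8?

u1 = 1 ⊙ 1 = 1
u2 = 1 ⊙ 1 = 1
u3 = 1 ⊼ 1 = 0
u4 = 1 ⊼ 0 = 1
u5 = 0 ⊙ 1 = 0
u6 = 0 ⊙ 1 = 0
u7 = 0 ⊙ 0 = 1
u8 = 1 ⊙ 1 = 1

1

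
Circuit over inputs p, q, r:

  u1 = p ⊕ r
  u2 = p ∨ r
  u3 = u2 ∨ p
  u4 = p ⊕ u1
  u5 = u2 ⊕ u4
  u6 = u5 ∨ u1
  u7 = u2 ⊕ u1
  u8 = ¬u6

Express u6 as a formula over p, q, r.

((p ∨ r) ⊕ (p ⊕ (p ⊕ r))) ∨ (p ⊕ r)

u1 = p ⊕ r
u2 = p ∨ r
u4 = p ⊕ u1 = p ⊕ (p ⊕ r)
u5 = u2 ⊕ u4 = (p ∨ r) ⊕ (p ⊕ (p ⊕ r))
u6 = u5 ∨ u1 = ((p ∨ r) ⊕ (p ⊕ (p ⊕ r))) ∨ (p ⊕ r)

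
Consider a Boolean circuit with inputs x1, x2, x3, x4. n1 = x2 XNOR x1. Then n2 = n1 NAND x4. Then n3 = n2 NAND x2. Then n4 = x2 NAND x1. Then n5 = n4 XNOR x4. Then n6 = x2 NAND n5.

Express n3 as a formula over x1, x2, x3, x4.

n1 = x2 XNOR x1
n2 = n1 NAND x4 = (x2 XNOR x1) NAND x4
n3 = n2 NAND x2 = ((x2 XNOR x1) NAND x4) NAND x2

((x2 XNOR x1) NAND x4) NAND x2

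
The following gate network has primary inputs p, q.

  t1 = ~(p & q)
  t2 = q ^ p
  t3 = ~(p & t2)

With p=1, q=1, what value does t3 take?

t2 = 1 ^ 1 = 0
t3 = ~(1 & 0) = 1

1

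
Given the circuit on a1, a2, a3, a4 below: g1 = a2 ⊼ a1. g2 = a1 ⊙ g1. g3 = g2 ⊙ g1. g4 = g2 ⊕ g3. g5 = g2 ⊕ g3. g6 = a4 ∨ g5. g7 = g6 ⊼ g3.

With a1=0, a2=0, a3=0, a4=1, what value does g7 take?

g1 = 0 ⊼ 0 = 1
g2 = 0 ⊙ 1 = 0
g3 = 0 ⊙ 1 = 0
g5 = 0 ⊕ 0 = 0
g6 = 1 ∨ 0 = 1
g7 = 1 ⊼ 0 = 1

1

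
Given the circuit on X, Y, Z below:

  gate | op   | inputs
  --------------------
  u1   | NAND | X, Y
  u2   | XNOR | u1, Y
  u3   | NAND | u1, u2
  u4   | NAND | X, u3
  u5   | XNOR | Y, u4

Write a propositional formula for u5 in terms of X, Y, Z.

u1 = X NAND Y
u2 = u1 XNOR Y = (X NAND Y) XNOR Y
u3 = u1 NAND u2 = (X NAND Y) NAND ((X NAND Y) XNOR Y)
u4 = X NAND u3 = X NAND ((X NAND Y) NAND ((X NAND Y) XNOR Y))
u5 = Y XNOR u4 = Y XNOR (X NAND ((X NAND Y) NAND ((X NAND Y) XNOR Y)))

Y XNOR (X NAND ((X NAND Y) NAND ((X NAND Y) XNOR Y)))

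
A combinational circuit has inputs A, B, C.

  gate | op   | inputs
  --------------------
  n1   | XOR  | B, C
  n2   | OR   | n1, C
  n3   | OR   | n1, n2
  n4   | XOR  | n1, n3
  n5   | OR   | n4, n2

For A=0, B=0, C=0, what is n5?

n1 = 0 XOR 0 = 0
n2 = 0 OR 0 = 0
n3 = 0 OR 0 = 0
n4 = 0 XOR 0 = 0
n5 = 0 OR 0 = 0

0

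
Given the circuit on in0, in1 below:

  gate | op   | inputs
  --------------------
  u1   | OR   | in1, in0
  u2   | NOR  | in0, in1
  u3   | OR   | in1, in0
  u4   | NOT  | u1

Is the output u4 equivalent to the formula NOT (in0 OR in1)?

Yes

u1 = in1 OR in0
u4 = NOT u1 = NOT (in1 OR in0)
At in0=0, in1=1: circuit gives 0, formula gives 0.
At in0=0, in1=0: circuit gives 1, formula gives 1.
Agrees on all 4 inputs.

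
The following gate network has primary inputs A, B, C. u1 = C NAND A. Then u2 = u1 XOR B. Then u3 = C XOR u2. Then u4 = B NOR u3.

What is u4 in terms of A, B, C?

u1 = C NAND A
u2 = u1 XOR B = (C NAND A) XOR B
u3 = C XOR u2 = C XOR ((C NAND A) XOR B)
u4 = B NOR u3 = B NOR (C XOR ((C NAND A) XOR B))

B NOR (C XOR ((C NAND A) XOR B))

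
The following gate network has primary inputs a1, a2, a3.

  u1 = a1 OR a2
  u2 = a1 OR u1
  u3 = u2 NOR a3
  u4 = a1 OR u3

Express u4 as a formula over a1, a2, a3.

u1 = a1 OR a2
u2 = a1 OR u1 = a1 OR (a1 OR a2)
u3 = u2 NOR a3 = (a1 OR (a1 OR a2)) NOR a3
u4 = a1 OR u3 = a1 OR ((a1 OR (a1 OR a2)) NOR a3)

a1 OR ((a1 OR (a1 OR a2)) NOR a3)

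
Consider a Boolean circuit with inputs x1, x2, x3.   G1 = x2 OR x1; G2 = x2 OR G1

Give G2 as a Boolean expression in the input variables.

x2 OR (x2 OR x1)

G1 = x2 OR x1
G2 = x2 OR G1 = x2 OR (x2 OR x1)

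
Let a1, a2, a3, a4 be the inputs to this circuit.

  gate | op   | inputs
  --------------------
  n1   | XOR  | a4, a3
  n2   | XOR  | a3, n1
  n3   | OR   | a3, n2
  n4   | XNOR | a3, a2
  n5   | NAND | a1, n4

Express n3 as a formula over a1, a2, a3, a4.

n1 = a4 XOR a3
n2 = a3 XOR n1 = a3 XOR (a4 XOR a3)
n3 = a3 OR n2 = a3 OR (a3 XOR (a4 XOR a3))

a3 OR (a3 XOR (a4 XOR a3))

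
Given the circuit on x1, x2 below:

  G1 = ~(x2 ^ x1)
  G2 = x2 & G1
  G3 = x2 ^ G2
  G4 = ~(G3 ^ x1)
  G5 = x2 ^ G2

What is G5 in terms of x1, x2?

G1 = ~(x2 ^ x1)
G2 = x2 & G1 = x2 & (~(x2 ^ x1))
G5 = x2 ^ G2 = x2 ^ (x2 & (~(x2 ^ x1)))

x2 ^ (x2 & (~(x2 ^ x1)))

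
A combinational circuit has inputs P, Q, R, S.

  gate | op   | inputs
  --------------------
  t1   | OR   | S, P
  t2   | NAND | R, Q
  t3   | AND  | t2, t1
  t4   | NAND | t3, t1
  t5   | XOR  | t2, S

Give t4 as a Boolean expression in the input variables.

((R NAND Q) AND (S OR P)) NAND (S OR P)

t1 = S OR P
t2 = R NAND Q
t3 = t2 AND t1 = (R NAND Q) AND (S OR P)
t4 = t3 NAND t1 = ((R NAND Q) AND (S OR P)) NAND (S OR P)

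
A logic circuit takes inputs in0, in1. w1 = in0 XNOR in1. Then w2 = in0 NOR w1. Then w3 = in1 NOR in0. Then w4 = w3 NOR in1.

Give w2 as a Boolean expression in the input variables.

in0 NOR (in0 XNOR in1)

w1 = in0 XNOR in1
w2 = in0 NOR w1 = in0 NOR (in0 XNOR in1)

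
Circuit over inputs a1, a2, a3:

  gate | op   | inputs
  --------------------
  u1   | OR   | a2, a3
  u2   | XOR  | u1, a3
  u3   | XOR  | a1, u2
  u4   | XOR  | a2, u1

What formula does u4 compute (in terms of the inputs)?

a2 XOR (a2 OR a3)

u1 = a2 OR a3
u4 = a2 XOR u1 = a2 XOR (a2 OR a3)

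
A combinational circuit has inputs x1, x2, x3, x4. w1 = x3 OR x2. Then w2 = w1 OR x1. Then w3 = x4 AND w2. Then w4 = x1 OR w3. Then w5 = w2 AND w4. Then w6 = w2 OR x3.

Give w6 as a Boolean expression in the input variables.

w1 = x3 OR x2
w2 = w1 OR x1 = (x3 OR x2) OR x1
w6 = w2 OR x3 = ((x3 OR x2) OR x1) OR x3

((x3 OR x2) OR x1) OR x3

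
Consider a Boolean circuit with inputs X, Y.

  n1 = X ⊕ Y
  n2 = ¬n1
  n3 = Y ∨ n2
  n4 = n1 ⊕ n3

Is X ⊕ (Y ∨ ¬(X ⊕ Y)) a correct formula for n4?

No

n1 = X ⊕ Y
n2 = ¬n1 = ¬(X ⊕ Y)
n3 = Y ∨ n2 = Y ∨ ¬(X ⊕ Y)
n4 = n1 ⊕ n3 = (X ⊕ Y) ⊕ (Y ∨ ¬(X ⊕ Y))
At X=0, Y=1: circuit gives 0, formula gives 1.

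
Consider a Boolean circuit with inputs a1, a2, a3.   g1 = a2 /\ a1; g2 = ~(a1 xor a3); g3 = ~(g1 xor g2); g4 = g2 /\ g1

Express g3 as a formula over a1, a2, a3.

g1 = a2 /\ a1
g2 = ~(a1 xor a3)
g3 = ~(g1 xor g2) = ~((a2 /\ a1) xor (~(a1 xor a3)))

~((a2 /\ a1) xor (~(a1 xor a3)))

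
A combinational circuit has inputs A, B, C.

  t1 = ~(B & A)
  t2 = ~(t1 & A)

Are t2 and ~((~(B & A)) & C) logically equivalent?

No

t1 = ~(B & A)
t2 = ~(t1 & A) = ~((~(B & A)) & A)
At A=0, B=0, C=1: circuit gives 1, formula gives 0.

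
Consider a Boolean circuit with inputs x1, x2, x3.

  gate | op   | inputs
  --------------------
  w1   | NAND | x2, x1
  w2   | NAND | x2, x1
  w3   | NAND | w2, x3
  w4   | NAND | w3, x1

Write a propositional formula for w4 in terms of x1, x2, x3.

((x2 NAND x1) NAND x3) NAND x1

w2 = x2 NAND x1
w3 = w2 NAND x3 = (x2 NAND x1) NAND x3
w4 = w3 NAND x1 = ((x2 NAND x1) NAND x3) NAND x1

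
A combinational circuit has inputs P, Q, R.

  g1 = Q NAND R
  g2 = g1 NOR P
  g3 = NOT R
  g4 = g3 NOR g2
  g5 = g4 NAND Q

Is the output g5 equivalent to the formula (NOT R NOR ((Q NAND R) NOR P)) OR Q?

g1 = Q NAND R
g2 = g1 NOR P = (Q NAND R) NOR P
g3 = NOT R
g4 = g3 NOR g2 = NOT R NOR ((Q NAND R) NOR P)
g5 = g4 NAND Q = (NOT R NOR ((Q NAND R) NOR P)) NAND Q
At P=0, Q=0, R=0: circuit gives 1, formula gives 0.

No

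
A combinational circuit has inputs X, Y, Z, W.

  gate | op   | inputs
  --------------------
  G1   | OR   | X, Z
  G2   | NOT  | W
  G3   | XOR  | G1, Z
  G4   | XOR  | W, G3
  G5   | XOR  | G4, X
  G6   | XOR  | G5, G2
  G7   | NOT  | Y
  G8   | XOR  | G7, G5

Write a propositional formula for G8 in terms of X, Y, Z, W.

G1 = X OR Z
G3 = G1 XOR Z = (X OR Z) XOR Z
G4 = W XOR G3 = W XOR ((X OR Z) XOR Z)
G5 = G4 XOR X = (W XOR ((X OR Z) XOR Z)) XOR X
G7 = NOT Y
G8 = G7 XOR G5 = NOT Y XOR ((W XOR ((X OR Z) XOR Z)) XOR X)

NOT Y XOR ((W XOR ((X OR Z) XOR Z)) XOR X)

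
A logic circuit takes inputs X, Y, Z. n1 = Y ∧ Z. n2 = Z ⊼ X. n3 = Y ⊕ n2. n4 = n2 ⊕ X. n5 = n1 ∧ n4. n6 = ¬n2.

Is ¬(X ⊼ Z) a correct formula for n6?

Yes

n2 = Z ⊼ X
n6 = ¬n2 = ¬(Z ⊼ X)
At X=0, Y=0, Z=0: circuit gives 0, formula gives 0.
At X=1, Y=0, Z=1: circuit gives 1, formula gives 1.
Agrees on all 8 inputs.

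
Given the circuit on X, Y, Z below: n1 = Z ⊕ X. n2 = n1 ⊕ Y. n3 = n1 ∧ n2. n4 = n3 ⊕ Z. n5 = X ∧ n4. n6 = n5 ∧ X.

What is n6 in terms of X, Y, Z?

(X ∧ (((Z ⊕ X) ∧ ((Z ⊕ X) ⊕ Y)) ⊕ Z)) ∧ X

n1 = Z ⊕ X
n2 = n1 ⊕ Y = (Z ⊕ X) ⊕ Y
n3 = n1 ∧ n2 = (Z ⊕ X) ∧ ((Z ⊕ X) ⊕ Y)
n4 = n3 ⊕ Z = ((Z ⊕ X) ∧ ((Z ⊕ X) ⊕ Y)) ⊕ Z
n5 = X ∧ n4 = X ∧ (((Z ⊕ X) ∧ ((Z ⊕ X) ⊕ Y)) ⊕ Z)
n6 = n5 ∧ X = (X ∧ (((Z ⊕ X) ∧ ((Z ⊕ X) ⊕ Y)) ⊕ Z)) ∧ X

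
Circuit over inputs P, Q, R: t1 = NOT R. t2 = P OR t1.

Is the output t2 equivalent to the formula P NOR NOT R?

No

t1 = NOT R
t2 = P OR t1 = P OR NOT R
At P=0, Q=0, R=0: circuit gives 1, formula gives 0.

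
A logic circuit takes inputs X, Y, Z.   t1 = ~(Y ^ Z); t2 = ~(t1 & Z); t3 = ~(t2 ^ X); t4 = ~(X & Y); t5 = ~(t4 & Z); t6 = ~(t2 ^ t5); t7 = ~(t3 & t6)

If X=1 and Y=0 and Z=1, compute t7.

1

t1 = ~(0 ^ 1) = 0
t2 = ~(0 & 1) = 1
t3 = ~(1 ^ 1) = 1
t4 = ~(1 & 0) = 1
t5 = ~(1 & 1) = 0
t6 = ~(1 ^ 0) = 0
t7 = ~(1 & 0) = 1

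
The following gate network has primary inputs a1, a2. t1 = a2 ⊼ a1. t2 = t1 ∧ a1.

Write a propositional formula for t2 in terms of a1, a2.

(a2 ⊼ a1) ∧ a1

t1 = a2 ⊼ a1
t2 = t1 ∧ a1 = (a2 ⊼ a1) ∧ a1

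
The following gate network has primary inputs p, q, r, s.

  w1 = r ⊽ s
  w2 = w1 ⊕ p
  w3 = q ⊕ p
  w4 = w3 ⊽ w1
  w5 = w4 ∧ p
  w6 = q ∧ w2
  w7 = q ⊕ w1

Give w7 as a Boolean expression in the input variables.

q ⊕ (r ⊽ s)

w1 = r ⊽ s
w7 = q ⊕ w1 = q ⊕ (r ⊽ s)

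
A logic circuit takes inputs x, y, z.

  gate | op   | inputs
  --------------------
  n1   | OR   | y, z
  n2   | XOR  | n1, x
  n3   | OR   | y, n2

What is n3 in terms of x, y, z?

n1 = y OR z
n2 = n1 XOR x = (y OR z) XOR x
n3 = y OR n2 = y OR ((y OR z) XOR x)

y OR ((y OR z) XOR x)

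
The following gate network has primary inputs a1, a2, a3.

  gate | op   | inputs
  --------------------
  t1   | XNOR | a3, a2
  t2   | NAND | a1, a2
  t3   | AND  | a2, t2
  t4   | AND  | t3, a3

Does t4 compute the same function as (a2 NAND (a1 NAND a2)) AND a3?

No

t2 = a1 NAND a2
t3 = a2 AND t2 = a2 AND (a1 NAND a2)
t4 = t3 AND a3 = (a2 AND (a1 NAND a2)) AND a3
At a1=0, a2=0, a3=1: circuit gives 0, formula gives 1.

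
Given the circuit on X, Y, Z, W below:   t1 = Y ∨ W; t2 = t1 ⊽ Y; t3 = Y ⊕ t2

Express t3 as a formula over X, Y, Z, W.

t1 = Y ∨ W
t2 = t1 ⊽ Y = (Y ∨ W) ⊽ Y
t3 = Y ⊕ t2 = Y ⊕ ((Y ∨ W) ⊽ Y)

Y ⊕ ((Y ∨ W) ⊽ Y)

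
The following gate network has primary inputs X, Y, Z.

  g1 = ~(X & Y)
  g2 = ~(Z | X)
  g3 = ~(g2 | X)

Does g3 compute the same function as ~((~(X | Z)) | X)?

Yes

g2 = ~(Z | X)
g3 = ~(g2 | X) = ~((~(Z | X)) | X)
At X=0, Y=0, Z=0: circuit gives 0, formula gives 0.
At X=0, Y=0, Z=1: circuit gives 1, formula gives 1.
Agrees on all 8 inputs.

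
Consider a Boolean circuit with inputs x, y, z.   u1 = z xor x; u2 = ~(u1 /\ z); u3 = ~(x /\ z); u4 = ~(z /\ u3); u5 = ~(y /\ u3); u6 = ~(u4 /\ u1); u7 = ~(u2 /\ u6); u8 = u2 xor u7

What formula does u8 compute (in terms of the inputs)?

u1 = z xor x
u2 = ~(u1 /\ z) = ~((z xor x) /\ z)
u3 = ~(x /\ z)
u4 = ~(z /\ u3) = ~(z /\ (~(x /\ z)))
u6 = ~(u4 /\ u1) = ~((~(z /\ (~(x /\ z)))) /\ (z xor x))
u7 = ~(u2 /\ u6) = ~((~((z xor x) /\ z)) /\ (~((~(z /\ (~(x /\ z)))) /\ (z xor x))))
u8 = u2 xor u7 = (~((z xor x) /\ z)) xor (~((~((z xor x) /\ z)) /\ (~((~(z /\ (~(x /\ z)))) /\ (z xor x)))))

(~((z xor x) /\ z)) xor (~((~((z xor x) /\ z)) /\ (~((~(z /\ (~(x /\ z)))) /\ (z xor x)))))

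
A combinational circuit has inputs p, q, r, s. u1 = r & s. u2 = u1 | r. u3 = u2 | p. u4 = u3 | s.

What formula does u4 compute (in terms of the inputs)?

(((r & s) | r) | p) | s

u1 = r & s
u2 = u1 | r = (r & s) | r
u3 = u2 | p = ((r & s) | r) | p
u4 = u3 | s = (((r & s) | r) | p) | s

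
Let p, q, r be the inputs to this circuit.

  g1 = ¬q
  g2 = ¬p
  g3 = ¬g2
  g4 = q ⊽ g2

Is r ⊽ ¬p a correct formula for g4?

No

g2 = ¬p
g4 = q ⊽ g2 = q ⊽ ¬p
At p=1, q=0, r=1: circuit gives 1, formula gives 0.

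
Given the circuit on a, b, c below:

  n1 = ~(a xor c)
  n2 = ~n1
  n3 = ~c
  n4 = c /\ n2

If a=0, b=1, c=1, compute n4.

1

n1 = ~(0 xor 1) = 0
n2 = ~0 = 1
n4 = 1 /\ 1 = 1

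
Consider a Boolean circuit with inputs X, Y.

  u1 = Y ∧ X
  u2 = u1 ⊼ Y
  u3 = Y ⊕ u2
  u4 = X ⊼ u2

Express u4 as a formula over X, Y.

X ⊼ ((Y ∧ X) ⊼ Y)

u1 = Y ∧ X
u2 = u1 ⊼ Y = (Y ∧ X) ⊼ Y
u4 = X ⊼ u2 = X ⊼ ((Y ∧ X) ⊼ Y)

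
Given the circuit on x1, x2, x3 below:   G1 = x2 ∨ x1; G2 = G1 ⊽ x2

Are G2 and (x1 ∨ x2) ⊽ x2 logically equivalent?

Yes

G1 = x2 ∨ x1
G2 = G1 ⊽ x2 = (x2 ∨ x1) ⊽ x2
At x1=0, x2=1, x3=0: circuit gives 0, formula gives 0.
At x1=0, x2=0, x3=0: circuit gives 1, formula gives 1.
Agrees on all 8 inputs.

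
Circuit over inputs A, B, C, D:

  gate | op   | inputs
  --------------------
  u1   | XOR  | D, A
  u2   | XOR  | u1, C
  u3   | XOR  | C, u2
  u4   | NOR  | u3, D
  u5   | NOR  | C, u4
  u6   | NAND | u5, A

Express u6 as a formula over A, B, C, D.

u1 = D XOR A
u2 = u1 XOR C = (D XOR A) XOR C
u3 = C XOR u2 = C XOR ((D XOR A) XOR C)
u4 = u3 NOR D = (C XOR ((D XOR A) XOR C)) NOR D
u5 = C NOR u4 = C NOR ((C XOR ((D XOR A) XOR C)) NOR D)
u6 = u5 NAND A = (C NOR ((C XOR ((D XOR A) XOR C)) NOR D)) NAND A

(C NOR ((C XOR ((D XOR A) XOR C)) NOR D)) NAND A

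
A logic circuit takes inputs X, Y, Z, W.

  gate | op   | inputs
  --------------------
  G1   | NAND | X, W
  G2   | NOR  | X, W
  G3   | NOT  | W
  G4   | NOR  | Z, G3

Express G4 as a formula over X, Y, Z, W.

Z NOR NOT W

G3 = NOT W
G4 = Z NOR G3 = Z NOR NOT W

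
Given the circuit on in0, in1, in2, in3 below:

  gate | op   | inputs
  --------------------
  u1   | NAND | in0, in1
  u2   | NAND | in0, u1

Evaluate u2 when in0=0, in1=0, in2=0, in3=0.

u1 = 0 NAND 0 = 1
u2 = 0 NAND 1 = 1

1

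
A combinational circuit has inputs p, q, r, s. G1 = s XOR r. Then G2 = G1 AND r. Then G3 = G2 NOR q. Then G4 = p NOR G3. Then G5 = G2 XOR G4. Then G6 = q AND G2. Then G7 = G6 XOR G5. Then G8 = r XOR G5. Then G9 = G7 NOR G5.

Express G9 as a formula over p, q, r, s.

((q AND ((s XOR r) AND r)) XOR (((s XOR r) AND r) XOR (p NOR (((s XOR r) AND r) NOR q)))) NOR (((s XOR r) AND r) XOR (p NOR (((s XOR r) AND r) NOR q)))

G1 = s XOR r
G2 = G1 AND r = (s XOR r) AND r
G3 = G2 NOR q = ((s XOR r) AND r) NOR q
G4 = p NOR G3 = p NOR (((s XOR r) AND r) NOR q)
G5 = G2 XOR G4 = ((s XOR r) AND r) XOR (p NOR (((s XOR r) AND r) NOR q))
G6 = q AND G2 = q AND ((s XOR r) AND r)
G7 = G6 XOR G5 = (q AND ((s XOR r) AND r)) XOR (((s XOR r) AND r) XOR (p NOR (((s XOR r) AND r) NOR q)))
G9 = G7 NOR G5 = ((q AND ((s XOR r) AND r)) XOR (((s XOR r) AND r) XOR (p NOR (((s XOR r) AND r) NOR q)))) NOR (((s XOR r) AND r) XOR (p NOR (((s XOR r) AND r) NOR q)))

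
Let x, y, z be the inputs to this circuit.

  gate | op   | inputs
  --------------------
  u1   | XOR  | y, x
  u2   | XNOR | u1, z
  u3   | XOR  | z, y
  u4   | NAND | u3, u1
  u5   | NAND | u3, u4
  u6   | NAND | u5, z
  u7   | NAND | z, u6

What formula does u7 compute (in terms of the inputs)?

u1 = y XOR x
u3 = z XOR y
u4 = u3 NAND u1 = (z XOR y) NAND (y XOR x)
u5 = u3 NAND u4 = (z XOR y) NAND ((z XOR y) NAND (y XOR x))
u6 = u5 NAND z = ((z XOR y) NAND ((z XOR y) NAND (y XOR x))) NAND z
u7 = z NAND u6 = z NAND (((z XOR y) NAND ((z XOR y) NAND (y XOR x))) NAND z)

z NAND (((z XOR y) NAND ((z XOR y) NAND (y XOR x))) NAND z)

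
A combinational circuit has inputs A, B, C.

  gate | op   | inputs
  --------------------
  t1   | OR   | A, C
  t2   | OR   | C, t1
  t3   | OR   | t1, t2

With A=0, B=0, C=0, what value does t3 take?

t1 = 0 OR 0 = 0
t2 = 0 OR 0 = 0
t3 = 0 OR 0 = 0

0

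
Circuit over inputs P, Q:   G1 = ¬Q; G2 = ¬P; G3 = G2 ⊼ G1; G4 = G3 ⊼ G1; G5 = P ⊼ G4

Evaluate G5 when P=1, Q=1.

0

G1 = ¬1 = 0
G2 = ¬1 = 0
G3 = 0 ⊼ 0 = 1
G4 = 1 ⊼ 0 = 1
G5 = 1 ⊼ 1 = 0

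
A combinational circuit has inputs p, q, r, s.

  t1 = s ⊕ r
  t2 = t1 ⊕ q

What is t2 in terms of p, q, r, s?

(s ⊕ r) ⊕ q

t1 = s ⊕ r
t2 = t1 ⊕ q = (s ⊕ r) ⊕ q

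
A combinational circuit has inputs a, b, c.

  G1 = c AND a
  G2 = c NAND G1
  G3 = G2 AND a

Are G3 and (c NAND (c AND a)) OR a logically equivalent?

G1 = c AND a
G2 = c NAND G1 = c NAND (c AND a)
G3 = G2 AND a = (c NAND (c AND a)) AND a
At a=0, b=0, c=0: circuit gives 0, formula gives 1.

No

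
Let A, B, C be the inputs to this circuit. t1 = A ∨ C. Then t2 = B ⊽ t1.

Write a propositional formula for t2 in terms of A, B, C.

B ⊽ (A ∨ C)

t1 = A ∨ C
t2 = B ⊽ t1 = B ⊽ (A ∨ C)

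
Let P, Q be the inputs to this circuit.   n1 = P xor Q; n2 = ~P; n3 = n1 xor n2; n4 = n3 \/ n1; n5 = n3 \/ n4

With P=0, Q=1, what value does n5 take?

1

n1 = 0 xor 1 = 1
n2 = ~0 = 1
n3 = 1 xor 1 = 0
n4 = 0 \/ 1 = 1
n5 = 0 \/ 1 = 1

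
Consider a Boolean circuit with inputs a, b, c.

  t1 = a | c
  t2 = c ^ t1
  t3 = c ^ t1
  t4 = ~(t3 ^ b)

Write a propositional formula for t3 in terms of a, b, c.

c ^ (a | c)

t1 = a | c
t3 = c ^ t1 = c ^ (a | c)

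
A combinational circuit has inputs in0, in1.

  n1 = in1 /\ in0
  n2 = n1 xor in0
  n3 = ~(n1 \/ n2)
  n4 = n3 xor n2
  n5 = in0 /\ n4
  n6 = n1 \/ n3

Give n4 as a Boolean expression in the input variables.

n1 = in1 /\ in0
n2 = n1 xor in0 = (in1 /\ in0) xor in0
n3 = ~(n1 \/ n2) = ~((in1 /\ in0) \/ ((in1 /\ in0) xor in0))
n4 = n3 xor n2 = (~((in1 /\ in0) \/ ((in1 /\ in0) xor in0))) xor ((in1 /\ in0) xor in0)

(~((in1 /\ in0) \/ ((in1 /\ in0) xor in0))) xor ((in1 /\ in0) xor in0)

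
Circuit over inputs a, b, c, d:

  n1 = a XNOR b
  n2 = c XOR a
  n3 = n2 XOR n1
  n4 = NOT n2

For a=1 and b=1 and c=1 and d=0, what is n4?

1

n2 = 1 XOR 1 = 0
n4 = NOT 0 = 1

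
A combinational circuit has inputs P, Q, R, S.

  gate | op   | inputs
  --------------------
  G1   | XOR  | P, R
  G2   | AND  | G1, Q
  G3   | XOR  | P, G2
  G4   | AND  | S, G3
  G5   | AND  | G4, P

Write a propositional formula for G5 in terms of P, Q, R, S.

(S AND (P XOR ((P XOR R) AND Q))) AND P

G1 = P XOR R
G2 = G1 AND Q = (P XOR R) AND Q
G3 = P XOR G2 = P XOR ((P XOR R) AND Q)
G4 = S AND G3 = S AND (P XOR ((P XOR R) AND Q))
G5 = G4 AND P = (S AND (P XOR ((P XOR R) AND Q))) AND P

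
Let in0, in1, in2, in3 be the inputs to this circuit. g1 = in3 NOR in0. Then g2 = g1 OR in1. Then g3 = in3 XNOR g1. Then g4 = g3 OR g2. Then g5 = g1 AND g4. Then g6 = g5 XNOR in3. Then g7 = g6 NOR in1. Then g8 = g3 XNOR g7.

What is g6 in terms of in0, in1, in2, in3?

((in3 NOR in0) AND ((in3 XNOR (in3 NOR in0)) OR ((in3 NOR in0) OR in1))) XNOR in3

g1 = in3 NOR in0
g2 = g1 OR in1 = (in3 NOR in0) OR in1
g3 = in3 XNOR g1 = in3 XNOR (in3 NOR in0)
g4 = g3 OR g2 = (in3 XNOR (in3 NOR in0)) OR ((in3 NOR in0) OR in1)
g5 = g1 AND g4 = (in3 NOR in0) AND ((in3 XNOR (in3 NOR in0)) OR ((in3 NOR in0) OR in1))
g6 = g5 XNOR in3 = ((in3 NOR in0) AND ((in3 XNOR (in3 NOR in0)) OR ((in3 NOR in0) OR in1))) XNOR in3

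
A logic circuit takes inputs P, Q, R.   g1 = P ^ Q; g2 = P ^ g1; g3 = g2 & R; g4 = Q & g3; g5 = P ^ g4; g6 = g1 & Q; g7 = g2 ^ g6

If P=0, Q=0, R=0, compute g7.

0

g1 = 0 ^ 0 = 0
g2 = 0 ^ 0 = 0
g6 = 0 & 0 = 0
g7 = 0 ^ 0 = 0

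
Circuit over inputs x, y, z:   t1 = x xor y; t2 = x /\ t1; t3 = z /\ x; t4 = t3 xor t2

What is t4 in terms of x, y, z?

t1 = x xor y
t2 = x /\ t1 = x /\ (x xor y)
t3 = z /\ x
t4 = t3 xor t2 = (z /\ x) xor (x /\ (x xor y))

(z /\ x) xor (x /\ (x xor y))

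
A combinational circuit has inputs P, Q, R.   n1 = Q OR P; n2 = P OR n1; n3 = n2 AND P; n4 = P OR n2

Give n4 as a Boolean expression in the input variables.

n1 = Q OR P
n2 = P OR n1 = P OR (Q OR P)
n4 = P OR n2 = P OR (P OR (Q OR P))

P OR (P OR (Q OR P))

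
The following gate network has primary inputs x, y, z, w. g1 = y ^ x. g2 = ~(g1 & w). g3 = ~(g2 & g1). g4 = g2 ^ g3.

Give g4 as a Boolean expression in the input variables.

g1 = y ^ x
g2 = ~(g1 & w) = ~((y ^ x) & w)
g3 = ~(g2 & g1) = ~((~((y ^ x) & w)) & (y ^ x))
g4 = g2 ^ g3 = (~((y ^ x) & w)) ^ (~((~((y ^ x) & w)) & (y ^ x)))

(~((y ^ x) & w)) ^ (~((~((y ^ x) & w)) & (y ^ x)))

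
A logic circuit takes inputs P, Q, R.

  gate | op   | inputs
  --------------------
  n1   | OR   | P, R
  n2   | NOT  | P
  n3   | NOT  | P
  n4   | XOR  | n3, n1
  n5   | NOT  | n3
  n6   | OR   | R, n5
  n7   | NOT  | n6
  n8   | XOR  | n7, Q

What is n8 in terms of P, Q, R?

n3 = NOT P
n5 = NOT n3 = NOT NOT P
n6 = R OR n5 = R OR NOT NOT P
n7 = NOT n6 = NOT (R OR NOT NOT P)
n8 = n7 XOR Q = NOT (R OR NOT NOT P) XOR Q

NOT (R OR NOT NOT P) XOR Q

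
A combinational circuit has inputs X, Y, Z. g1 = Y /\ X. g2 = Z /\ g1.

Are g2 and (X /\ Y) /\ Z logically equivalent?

g1 = Y /\ X
g2 = Z /\ g1 = Z /\ (Y /\ X)
At X=0, Y=0, Z=0: circuit gives 0, formula gives 0.
At X=1, Y=1, Z=1: circuit gives 1, formula gives 1.
Agrees on all 8 inputs.

Yes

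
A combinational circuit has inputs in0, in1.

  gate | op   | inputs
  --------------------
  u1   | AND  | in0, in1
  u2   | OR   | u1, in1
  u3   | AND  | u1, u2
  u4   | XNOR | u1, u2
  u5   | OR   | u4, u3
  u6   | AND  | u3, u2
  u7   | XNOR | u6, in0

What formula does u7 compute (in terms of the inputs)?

(((in0 AND in1) AND ((in0 AND in1) OR in1)) AND ((in0 AND in1) OR in1)) XNOR in0

u1 = in0 AND in1
u2 = u1 OR in1 = (in0 AND in1) OR in1
u3 = u1 AND u2 = (in0 AND in1) AND ((in0 AND in1) OR in1)
u6 = u3 AND u2 = ((in0 AND in1) AND ((in0 AND in1) OR in1)) AND ((in0 AND in1) OR in1)
u7 = u6 XNOR in0 = (((in0 AND in1) AND ((in0 AND in1) OR in1)) AND ((in0 AND in1) OR in1)) XNOR in0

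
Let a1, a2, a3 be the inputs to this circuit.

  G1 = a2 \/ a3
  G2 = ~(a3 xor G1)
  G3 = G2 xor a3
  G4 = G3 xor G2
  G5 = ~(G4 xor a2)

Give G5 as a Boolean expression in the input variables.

~((((~(a3 xor (a2 \/ a3))) xor a3) xor (~(a3 xor (a2 \/ a3)))) xor a2)

G1 = a2 \/ a3
G2 = ~(a3 xor G1) = ~(a3 xor (a2 \/ a3))
G3 = G2 xor a3 = (~(a3 xor (a2 \/ a3))) xor a3
G4 = G3 xor G2 = ((~(a3 xor (a2 \/ a3))) xor a3) xor (~(a3 xor (a2 \/ a3)))
G5 = ~(G4 xor a2) = ~((((~(a3 xor (a2 \/ a3))) xor a3) xor (~(a3 xor (a2 \/ a3)))) xor a2)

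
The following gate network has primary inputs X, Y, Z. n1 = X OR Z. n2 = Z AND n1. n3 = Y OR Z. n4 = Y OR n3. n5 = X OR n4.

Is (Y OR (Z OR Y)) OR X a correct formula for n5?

n3 = Y OR Z
n4 = Y OR n3 = Y OR (Y OR Z)
n5 = X OR n4 = X OR (Y OR (Y OR Z))
At X=0, Y=0, Z=0: circuit gives 0, formula gives 0.
At X=0, Y=0, Z=1: circuit gives 1, formula gives 1.
Agrees on all 8 inputs.

Yes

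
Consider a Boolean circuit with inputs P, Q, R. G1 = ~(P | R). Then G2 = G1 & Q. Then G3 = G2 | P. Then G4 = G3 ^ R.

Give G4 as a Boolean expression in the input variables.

G1 = ~(P | R)
G2 = G1 & Q = (~(P | R)) & Q
G3 = G2 | P = ((~(P | R)) & Q) | P
G4 = G3 ^ R = (((~(P | R)) & Q) | P) ^ R

(((~(P | R)) & Q) | P) ^ R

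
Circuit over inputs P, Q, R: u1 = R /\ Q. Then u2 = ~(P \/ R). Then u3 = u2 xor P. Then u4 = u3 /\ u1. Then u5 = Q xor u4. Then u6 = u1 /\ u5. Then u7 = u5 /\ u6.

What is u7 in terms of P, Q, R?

(Q xor (((~(P \/ R)) xor P) /\ (R /\ Q))) /\ ((R /\ Q) /\ (Q xor (((~(P \/ R)) xor P) /\ (R /\ Q))))

u1 = R /\ Q
u2 = ~(P \/ R)
u3 = u2 xor P = (~(P \/ R)) xor P
u4 = u3 /\ u1 = ((~(P \/ R)) xor P) /\ (R /\ Q)
u5 = Q xor u4 = Q xor (((~(P \/ R)) xor P) /\ (R /\ Q))
u6 = u1 /\ u5 = (R /\ Q) /\ (Q xor (((~(P \/ R)) xor P) /\ (R /\ Q)))
u7 = u5 /\ u6 = (Q xor (((~(P \/ R)) xor P) /\ (R /\ Q))) /\ ((R /\ Q) /\ (Q xor (((~(P \/ R)) xor P) /\ (R /\ Q))))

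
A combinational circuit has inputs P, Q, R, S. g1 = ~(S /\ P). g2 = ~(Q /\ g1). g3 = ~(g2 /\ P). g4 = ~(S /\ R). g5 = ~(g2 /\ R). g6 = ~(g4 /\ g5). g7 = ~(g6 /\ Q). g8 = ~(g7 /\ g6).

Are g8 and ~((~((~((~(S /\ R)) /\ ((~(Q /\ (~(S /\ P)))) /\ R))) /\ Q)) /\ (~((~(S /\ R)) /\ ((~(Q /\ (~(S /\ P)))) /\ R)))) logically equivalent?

g1 = ~(S /\ P)
g2 = ~(Q /\ g1) = ~(Q /\ (~(S /\ P)))
g4 = ~(S /\ R)
g5 = ~(g2 /\ R) = ~((~(Q /\ (~(S /\ P)))) /\ R)
g6 = ~(g4 /\ g5) = ~((~(S /\ R)) /\ (~((~(Q /\ (~(S /\ P)))) /\ R)))
g7 = ~(g6 /\ Q) = ~((~((~(S /\ R)) /\ (~((~(Q /\ (~(S /\ P)))) /\ R)))) /\ Q)
g8 = ~(g7 /\ g6) = ~((~((~((~(S /\ R)) /\ (~((~(Q /\ (~(S /\ P)))) /\ R)))) /\ Q)) /\ (~((~(S /\ R)) /\ (~((~(Q /\ (~(S /\ P)))) /\ R)))))
At P=0, Q=0, R=0, S=0: circuit gives 1, formula gives 0.

No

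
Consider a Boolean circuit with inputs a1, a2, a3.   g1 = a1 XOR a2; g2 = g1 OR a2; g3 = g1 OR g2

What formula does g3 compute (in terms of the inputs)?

g1 = a1 XOR a2
g2 = g1 OR a2 = (a1 XOR a2) OR a2
g3 = g1 OR g2 = (a1 XOR a2) OR ((a1 XOR a2) OR a2)

(a1 XOR a2) OR ((a1 XOR a2) OR a2)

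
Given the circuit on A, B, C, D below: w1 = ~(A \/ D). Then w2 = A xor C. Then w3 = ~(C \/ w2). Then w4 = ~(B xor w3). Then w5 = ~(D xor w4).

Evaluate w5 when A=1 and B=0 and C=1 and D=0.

0

w2 = 1 xor 1 = 0
w3 = ~(1 \/ 0) = 0
w4 = ~(0 xor 0) = 1
w5 = ~(0 xor 1) = 0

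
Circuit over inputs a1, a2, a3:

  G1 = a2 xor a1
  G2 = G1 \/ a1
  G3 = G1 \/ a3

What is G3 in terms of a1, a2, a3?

(a2 xor a1) \/ a3

G1 = a2 xor a1
G3 = G1 \/ a3 = (a2 xor a1) \/ a3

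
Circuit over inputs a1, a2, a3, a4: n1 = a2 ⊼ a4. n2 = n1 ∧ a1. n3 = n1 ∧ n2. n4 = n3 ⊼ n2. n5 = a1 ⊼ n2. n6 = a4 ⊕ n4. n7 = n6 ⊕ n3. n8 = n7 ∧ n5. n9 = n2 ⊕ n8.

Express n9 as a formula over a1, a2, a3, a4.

((a2 ⊼ a4) ∧ a1) ⊕ (((a4 ⊕ (((a2 ⊼ a4) ∧ ((a2 ⊼ a4) ∧ a1)) ⊼ ((a2 ⊼ a4) ∧ a1))) ⊕ ((a2 ⊼ a4) ∧ ((a2 ⊼ a4) ∧ a1))) ∧ (a1 ⊼ ((a2 ⊼ a4) ∧ a1)))

n1 = a2 ⊼ a4
n2 = n1 ∧ a1 = (a2 ⊼ a4) ∧ a1
n3 = n1 ∧ n2 = (a2 ⊼ a4) ∧ ((a2 ⊼ a4) ∧ a1)
n4 = n3 ⊼ n2 = ((a2 ⊼ a4) ∧ ((a2 ⊼ a4) ∧ a1)) ⊼ ((a2 ⊼ a4) ∧ a1)
n5 = a1 ⊼ n2 = a1 ⊼ ((a2 ⊼ a4) ∧ a1)
n6 = a4 ⊕ n4 = a4 ⊕ (((a2 ⊼ a4) ∧ ((a2 ⊼ a4) ∧ a1)) ⊼ ((a2 ⊼ a4) ∧ a1))
n7 = n6 ⊕ n3 = (a4 ⊕ (((a2 ⊼ a4) ∧ ((a2 ⊼ a4) ∧ a1)) ⊼ ((a2 ⊼ a4) ∧ a1))) ⊕ ((a2 ⊼ a4) ∧ ((a2 ⊼ a4) ∧ a1))
n8 = n7 ∧ n5 = ((a4 ⊕ (((a2 ⊼ a4) ∧ ((a2 ⊼ a4) ∧ a1)) ⊼ ((a2 ⊼ a4) ∧ a1))) ⊕ ((a2 ⊼ a4) ∧ ((a2 ⊼ a4) ∧ a1))) ∧ (a1 ⊼ ((a2 ⊼ a4) ∧ a1))
n9 = n2 ⊕ n8 = ((a2 ⊼ a4) ∧ a1) ⊕ (((a4 ⊕ (((a2 ⊼ a4) ∧ ((a2 ⊼ a4) ∧ a1)) ⊼ ((a2 ⊼ a4) ∧ a1))) ⊕ ((a2 ⊼ a4) ∧ ((a2 ⊼ a4) ∧ a1))) ∧ (a1 ⊼ ((a2 ⊼ a4) ∧ a1)))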